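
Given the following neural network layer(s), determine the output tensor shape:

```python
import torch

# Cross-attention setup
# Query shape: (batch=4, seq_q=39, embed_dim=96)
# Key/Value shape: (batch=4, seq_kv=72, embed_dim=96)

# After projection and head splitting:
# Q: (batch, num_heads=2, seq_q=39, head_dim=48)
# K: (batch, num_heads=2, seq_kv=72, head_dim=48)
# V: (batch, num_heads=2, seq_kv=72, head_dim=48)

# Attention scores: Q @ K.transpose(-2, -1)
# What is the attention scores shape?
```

Input: (4, 39, 96) -> Output: (4, 2, 39, 72)

Answer: (4, 2, 39, 72)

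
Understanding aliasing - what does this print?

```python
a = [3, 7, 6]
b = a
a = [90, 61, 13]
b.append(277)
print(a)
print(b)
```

Key concept: rebinding vs mutation: a is rebound to a new list, b still points at the original.
Step by step:
`a = [3, 7, 6]` → a = [3, 7, 6]
`b = a` → b = [3, 7, 6] (same object as a)
`a = [90, 61, 13]` → a = [90, 61, 13]
`b.append(277)` → b = [3, 7, 6, 277]
`print(a)` → prints [90, 61, 13]
`print(b)` → prints [3, 7, 6, 277]

Answer:
[90, 61, 13]
[3, 7, 6, 277]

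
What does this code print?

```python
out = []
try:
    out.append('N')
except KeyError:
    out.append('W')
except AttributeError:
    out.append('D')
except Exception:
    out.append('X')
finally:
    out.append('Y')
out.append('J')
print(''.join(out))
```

Execution trace: 'N' (try body, no exception) → 'Y' (finally) → 'J' (after the try/except). Output: NYJ

Answer: NYJ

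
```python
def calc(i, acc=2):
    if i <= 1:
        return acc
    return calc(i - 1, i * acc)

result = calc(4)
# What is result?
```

Accumulator trace (n, acc): (4, 2) -> (3, 8) -> (2, 24) -> (1, 48) -> return 48

Answer: 48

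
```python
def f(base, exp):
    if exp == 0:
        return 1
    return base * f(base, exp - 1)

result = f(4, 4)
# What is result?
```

f(4, 4) = 4 * 4 * 4 * 4 = 256

Answer: 256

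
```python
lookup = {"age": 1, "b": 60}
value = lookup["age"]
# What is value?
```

Trace:
`lookup = {"age": 1, "b": 60}` → lookup = {'age': 1, 'b': 60}
`value = lookup["age"]` → value = 1
So value = 1

Answer: 1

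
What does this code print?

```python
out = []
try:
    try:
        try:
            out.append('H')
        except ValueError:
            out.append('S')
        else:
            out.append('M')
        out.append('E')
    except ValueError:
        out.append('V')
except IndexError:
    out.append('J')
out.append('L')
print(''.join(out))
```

Execution trace: 'H' (inner try body, no exception) → 'M' (inner else) → 'E' (try body, no exception) → 'L' (after the try/except). Output: HMEL

Answer: HMEL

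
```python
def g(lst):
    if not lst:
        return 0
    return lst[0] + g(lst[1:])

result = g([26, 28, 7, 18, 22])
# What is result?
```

26 + 28 + 7 + 18 + 22 + 0 = 101

Answer: 101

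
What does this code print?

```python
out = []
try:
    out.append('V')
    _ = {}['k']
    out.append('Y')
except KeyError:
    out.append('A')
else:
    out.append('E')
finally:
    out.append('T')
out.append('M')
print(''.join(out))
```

Execution trace: 'V' (try body) → 'A' (except KeyError) → 'T' (finally) → 'M' (after the try/except). Output: VATM

Answer: VATM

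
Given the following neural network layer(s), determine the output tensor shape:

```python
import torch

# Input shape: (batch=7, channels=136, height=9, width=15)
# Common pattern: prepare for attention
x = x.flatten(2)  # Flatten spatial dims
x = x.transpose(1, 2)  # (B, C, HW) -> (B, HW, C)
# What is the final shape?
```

Input: (7, 136, 9, 15) -> after flatten(2): (7, 136, 135) -> Output: (7, 135, 136)

Answer: (7, 135, 136)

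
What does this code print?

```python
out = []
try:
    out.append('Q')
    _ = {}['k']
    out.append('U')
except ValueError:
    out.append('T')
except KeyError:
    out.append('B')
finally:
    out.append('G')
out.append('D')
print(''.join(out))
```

Execution trace: 'Q' (try body) → 'B' (except KeyError) → 'G' (finally) → 'D' (after the try/except). Output: QBGD

Answer: QBGD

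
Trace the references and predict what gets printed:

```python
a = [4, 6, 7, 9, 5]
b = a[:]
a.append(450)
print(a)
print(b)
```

Key concept: slice [:] creates copy.
Step by step:
`a = [4, 6, 7, 9, 5]` → a = [4, 6, 7, 9, 5]
`b = a[:]` → b = [4, 6, 7, 9, 5]
`a.append(450)` → a = [4, 6, 7, 9, 5, 450]
`print(a)` → prints [4, 6, 7, 9, 5, 450]
`print(b)` → prints [4, 6, 7, 9, 5]

Answer:
[4, 6, 7, 9, 5, 450]
[4, 6, 7, 9, 5]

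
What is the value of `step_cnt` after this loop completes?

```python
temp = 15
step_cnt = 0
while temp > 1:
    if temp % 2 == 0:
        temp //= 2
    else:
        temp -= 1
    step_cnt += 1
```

Steps to reduce 15 to 1
`step_cnt` takes the values: 0 → 1 → 2 → 3 → 4 → 5 → 6

Answer: 6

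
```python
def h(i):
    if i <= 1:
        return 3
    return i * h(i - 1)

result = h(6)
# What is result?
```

h(6) = 6 * 5 * 4 * 3 * 2 * 3 = 2160

Answer: 2160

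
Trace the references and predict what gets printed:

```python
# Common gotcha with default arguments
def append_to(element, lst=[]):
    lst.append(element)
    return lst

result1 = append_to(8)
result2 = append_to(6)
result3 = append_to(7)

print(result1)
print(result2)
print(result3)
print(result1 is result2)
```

Key concept: mutable default argument gotcha.
Step by step:
`result1 = append_to(8)` → result1 = [8]
`result2 = append_to(6)` → result1 = [8, 6] (same object as result2); result2 = [8, 6] (same object as result1)
`result3 = append_to(7)` → result1 = [8, 6, 7] (same object as result2, result3); result2 = [8, 6, 7] (same object as result1, result3); result3 = [8, 6, 7] (same object as result1, result2)
`print(result1)` → prints [8, 6, 7]
`print(result2)` → prints [8, 6, 7]
`print(result3)` → prints [8, 6, 7]
`print(result1 is result2)` → prints True

Answer:
[8, 6, 7]
[8, 6, 7]
[8, 6, 7]
True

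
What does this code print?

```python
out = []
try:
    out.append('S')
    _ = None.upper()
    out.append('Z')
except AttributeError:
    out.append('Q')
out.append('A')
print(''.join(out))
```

Execution trace: 'S' (try body) → 'Q' (except AttributeError) → 'A' (after the try/except). Output: SQA

Answer: SQA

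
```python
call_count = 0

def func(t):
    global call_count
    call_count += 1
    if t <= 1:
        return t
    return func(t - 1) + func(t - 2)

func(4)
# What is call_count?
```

Calls(t) = 1 + Calls(t-1) + Calls(t-2); Calls(0)=Calls(1)=1. For t=4 this gives 9.

Answer: 9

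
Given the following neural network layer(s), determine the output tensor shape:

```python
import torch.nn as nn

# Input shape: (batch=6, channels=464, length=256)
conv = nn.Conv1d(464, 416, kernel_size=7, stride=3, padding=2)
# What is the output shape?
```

Input: (6, 464, 256) -> Output: (6, 416, 85)

Answer: (6, 416, 85)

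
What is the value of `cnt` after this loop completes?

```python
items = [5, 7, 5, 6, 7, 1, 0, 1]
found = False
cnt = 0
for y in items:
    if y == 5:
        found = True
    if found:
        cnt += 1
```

Count elements after first 5 in [5, 7, 5, 6, 7, 1, 0, 1]
`cnt` takes the values: 0 → 1 → 2 → 3 → 4 → 5 → 6 → 7 → 8

Answer: 8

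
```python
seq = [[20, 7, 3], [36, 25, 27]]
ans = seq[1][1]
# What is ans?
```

Trace:
`seq = [[20, 7, 3], [36, 25, 27]]` → seq = [[20, 7, 3], [36, 25, 27]]
`ans = seq[1][1]` → ans = 25
So ans = 25

Answer: 25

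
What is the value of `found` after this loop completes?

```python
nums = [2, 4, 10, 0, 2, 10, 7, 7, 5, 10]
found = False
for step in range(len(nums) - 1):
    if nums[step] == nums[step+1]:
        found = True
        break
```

Check consecutive duplicates in [2, 4, 10, 0, 2, 10, 7, 7, 5, 10]
`found` takes the values: False → True

Answer: True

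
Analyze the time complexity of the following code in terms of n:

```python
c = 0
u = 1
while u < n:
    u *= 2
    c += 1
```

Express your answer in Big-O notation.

Each loop level contributes: log n. Multiplying the contributions gives O(log n).

Answer: O(log n)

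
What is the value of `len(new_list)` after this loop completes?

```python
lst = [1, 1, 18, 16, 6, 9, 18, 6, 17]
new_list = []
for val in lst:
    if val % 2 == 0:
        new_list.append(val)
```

Count even numbers in [1, 1, 18, 16, 6, 9, 18, 6, 17]
`new_list` takes the values: [] → [18] → [18, 16] → [18, 16, 6] → [18, 16, 6, 18] → [18, 16, 6, 18, 6]
So `len(new_list)` = 5

Answer: 5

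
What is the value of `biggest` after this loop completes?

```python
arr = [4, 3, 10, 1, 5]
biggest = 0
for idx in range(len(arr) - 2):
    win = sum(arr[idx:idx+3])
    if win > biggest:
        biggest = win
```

Max sum of 3-element window in [4, 3, 10, 1, 5]
`biggest` takes the values: 0 → 17

Answer: 17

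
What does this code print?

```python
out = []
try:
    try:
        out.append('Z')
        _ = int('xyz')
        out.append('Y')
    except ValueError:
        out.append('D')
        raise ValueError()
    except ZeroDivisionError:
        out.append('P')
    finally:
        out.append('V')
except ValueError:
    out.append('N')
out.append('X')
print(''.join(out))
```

Execution trace: 'Z' (inner try body) → 'D' (inner except ValueError) → 'V' (inner finally) → 'N' (outer except ValueError) → 'X' (after the try/except). Output: ZDVNX

Answer: ZDVNX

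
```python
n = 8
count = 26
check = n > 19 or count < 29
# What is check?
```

Trace:
`n = 8` → n = 8
`count = 26` → count = 26
`check = n > 19 or count < 29` → check = True
So check = True

Answer: True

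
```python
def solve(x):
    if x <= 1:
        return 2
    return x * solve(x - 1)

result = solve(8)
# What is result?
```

solve(8) = 8 * 7 * 6 * 5 * 4 * 3 * 2 * 2 = 80640

Answer: 80640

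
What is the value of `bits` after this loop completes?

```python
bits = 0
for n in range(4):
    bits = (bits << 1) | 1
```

Build 4 consecutive 1-bits: 0b1111
`bits` takes the values: 0 → 1 → 3 → 7 → 15

Answer: 15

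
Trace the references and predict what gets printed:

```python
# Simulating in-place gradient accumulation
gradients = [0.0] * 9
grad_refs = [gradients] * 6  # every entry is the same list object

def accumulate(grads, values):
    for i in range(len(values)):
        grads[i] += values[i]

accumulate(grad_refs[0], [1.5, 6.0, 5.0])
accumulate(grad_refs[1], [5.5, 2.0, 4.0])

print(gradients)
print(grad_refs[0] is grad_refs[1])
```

Key concept: gradient accumulation aliasing.
Step by step:
`gradients = [0.0] * 9` → gradients = [0.0, 0.0, 0.0, 0.0, 0.0, 0.0, 0.0, 0.0, 0.0]
`grad_refs = [gradients] * 6` → grad_refs = [[0.0, 0.0, 0.0, 0.0, 0.0, 0.0, 0.0, 0.0, 0.0], [0.0, 0.0, 0.0, 0.0, 0.0, 0.0, 0.0, 0.0, 0.0], [0.0, 0.0, 0.0, 0.0, 0.0, 0.0, 0.0, 0.0, 0.0], [0.0, 0.0, 0.0, 0.0, 0.0, 0.0, 0.0, 0.0, 0.0], [0.0, 0.0, 0.0, 0.0, 0.0, 0.0, 0.0, 0.0, 0.0], [0.0, 0.0, 0.0, 0.0, 0.0, 0.0, 0.0, 0.0, 0.0]]
`accumulate(grad_refs[0], [1.5, 6.0, 5.0])` → gradients = [1.5, 6.0, 5.0, 0.0, 0.0, 0.0, 0.0, 0.0, 0.0]; grad_refs = [[1.5, 6.0, 5.0, 0.0, 0.0, 0.0, 0.0, 0.0, 0.0], [1.5, 6.0, 5.0, 0.0, 0.0, 0.0, 0.0, 0.0, 0.0], [1.5, 6.0, 5.0, 0.0, 0.0, 0.0, 0.0, 0.0, 0.0], [1.5, 6.0, 5.0, 0.0, 0.0, 0.0, 0.0, 0.0, 0.0], [1.5, 6.0, 5.0, 0.0, 0.0, 0.0, 0.0, 0.0, 0.0], [1.5, 6.0, 5.0, 0.0, 0.0, 0.0, 0.0, 0.0, 0.0]]
`accumulate(grad_refs[1], [5.5, 2.0, 4.0])` → gradients = [7.0, 8.0, 9.0, 0.0, 0.0, 0.0, 0.0, 0.0, 0.0]; grad_refs = [[7.0, 8.0, 9.0, 0.0, 0.0, 0.0, 0.0, 0.0, 0.0], [7.0, 8.0, 9.0, 0.0, 0.0, 0.0, 0.0, 0.0, 0.0], [7.0, 8.0, 9.0, 0.0, 0.0, 0.0, 0.0, 0.0, 0.0], [7.0, 8.0, 9.0, 0.0, 0.0, 0.0, 0.0, 0.0, 0.0], [7.0, 8.0, 9.0, 0.0, 0.0, 0.0, 0.0, 0.0, 0.0], [7.0, 8.0, 9.0, 0.0, 0.0, 0.0, 0.0, 0.0, 0.0]]
`print(gradients)` → prints [7.0, 8.0, 9.0, 0.0, 0.0, 0.0, 0.0, 0.0, 0.0]
`print(grad_refs[0] is grad_refs[1])` → prints True

Answer:
[7.0, 8.0, 9.0, 0.0, 0.0, 0.0, 0.0, 0.0, 0.0]
True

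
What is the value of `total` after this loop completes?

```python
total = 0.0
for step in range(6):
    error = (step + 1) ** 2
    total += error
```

Sum of squared losses 1² + 2² + ... + 6²
`total` takes the values: 0.0 → 1.0 → 5.0 → 14.0 → 30.0 → 55.0 → 91.0

Answer: 91.0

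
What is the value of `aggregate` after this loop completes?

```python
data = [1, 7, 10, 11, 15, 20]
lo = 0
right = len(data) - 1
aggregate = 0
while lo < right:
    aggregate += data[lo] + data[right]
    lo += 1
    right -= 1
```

Sum of pairs from ends
`aggregate` takes the values: 0 → 21 → 43 → 64

Answer: 64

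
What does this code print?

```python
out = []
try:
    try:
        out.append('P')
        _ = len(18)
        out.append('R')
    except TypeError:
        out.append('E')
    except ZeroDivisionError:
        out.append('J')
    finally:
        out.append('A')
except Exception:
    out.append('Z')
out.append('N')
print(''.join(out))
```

Execution trace: 'P' (inner try body) → 'E' (inner except TypeError) → 'A' (inner finally) → 'N' (after the try/except). Output: PEAN

Answer: PEAN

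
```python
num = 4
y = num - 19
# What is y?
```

Trace:
`num = 4` → num = 4
`y = num - 19` → y = -15
So y = -15

Answer: -15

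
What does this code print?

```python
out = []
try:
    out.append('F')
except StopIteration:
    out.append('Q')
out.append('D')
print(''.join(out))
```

Execution trace: 'F' (try body, no exception) → 'D' (after the try/except). Output: FD

Answer: FD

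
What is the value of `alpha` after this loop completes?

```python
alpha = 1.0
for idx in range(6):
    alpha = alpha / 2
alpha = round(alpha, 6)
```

Halving LR 6 times: 1 / 2^6
`alpha` takes the values: 1.0 → 0.5 → 0.25 → 0.125 → 0.0625 → 0.03125 → 0.015625

Answer: 0.015625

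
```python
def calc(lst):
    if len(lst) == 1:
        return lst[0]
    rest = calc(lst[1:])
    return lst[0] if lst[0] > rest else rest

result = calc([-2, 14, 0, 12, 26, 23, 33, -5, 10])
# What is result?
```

Recursive max over [-2, 14, 0, 12, 26, 23, 33, -5, 10] = 33

Answer: 33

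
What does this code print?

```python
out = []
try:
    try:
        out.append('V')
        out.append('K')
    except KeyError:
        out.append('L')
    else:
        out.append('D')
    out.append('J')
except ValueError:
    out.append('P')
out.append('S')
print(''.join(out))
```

Execution trace: 'V' (inner try body) → 'K' (inner try body, no exception) → 'D' (inner else) → 'J' (try body, no exception) → 'S' (after the try/except). Output: VKDJS

Answer: VKDJS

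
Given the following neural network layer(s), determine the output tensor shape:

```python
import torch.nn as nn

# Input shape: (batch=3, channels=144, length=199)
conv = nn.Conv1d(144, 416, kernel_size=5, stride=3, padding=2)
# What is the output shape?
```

Input: (3, 144, 199) -> Output: (3, 416, 67)

Answer: (3, 416, 67)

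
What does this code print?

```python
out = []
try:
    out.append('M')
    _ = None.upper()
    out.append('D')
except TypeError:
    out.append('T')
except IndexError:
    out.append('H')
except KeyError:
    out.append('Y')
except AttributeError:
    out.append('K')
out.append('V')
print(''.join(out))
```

Execution trace: 'M' (try body) → 'K' (except AttributeError) → 'V' (after the try/except). Output: MKV

Answer: MKV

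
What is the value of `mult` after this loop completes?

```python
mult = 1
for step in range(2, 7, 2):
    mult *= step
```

Product of even numbers 2 to 6
`mult` takes the values: 1 → 2 → 8 → 48

Answer: 48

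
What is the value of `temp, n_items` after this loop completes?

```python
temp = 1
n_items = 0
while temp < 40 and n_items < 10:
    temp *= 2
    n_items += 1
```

Double until >= 40 or 10 iterations
`temp, n_items` takes the values: (1, 0) → (2, 0) → (2, 1) → (4, 1) → (4, 2) → (8, 2) → (8, 3) → (16, 3) → (16, 4) → (32, 4) → (32, 5) → (64, 5) → (64, 6)

Answer: 64, 6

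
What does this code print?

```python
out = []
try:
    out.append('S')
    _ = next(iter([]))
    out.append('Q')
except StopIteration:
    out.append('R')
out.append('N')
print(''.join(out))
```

Execution trace: 'S' (try body) → 'R' (except StopIteration) → 'N' (after the try/except). Output: SRN

Answer: SRN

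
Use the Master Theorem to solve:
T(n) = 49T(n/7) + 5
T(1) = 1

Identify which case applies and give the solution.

a=49, b=7, f(n)=5. log_7(49) = 2. Since c=0 < 2, Case 1 applies: T(n) = Θ(n^log_b(a)) = O(n^2).

Answer: O(n^2) - Case 1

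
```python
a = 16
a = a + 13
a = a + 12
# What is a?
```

Trace:
`a = 16` → a = 16
`a = a + 13` → a = 29
`a = a + 12` → a = 41
So a = 41

Answer: 41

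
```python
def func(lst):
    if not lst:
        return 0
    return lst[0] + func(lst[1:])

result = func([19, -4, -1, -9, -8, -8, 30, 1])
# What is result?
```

19 + (-4) + (-1) + (-9) + (-8) + (-8) + 30 + 1 + 0 = 20

Answer: 20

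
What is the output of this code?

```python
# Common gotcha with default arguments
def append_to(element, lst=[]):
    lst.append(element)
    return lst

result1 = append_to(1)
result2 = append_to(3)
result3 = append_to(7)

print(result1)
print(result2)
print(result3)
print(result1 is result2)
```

Key concept: mutable default argument gotcha.
Step by step:
`result1 = append_to(1)` → result1 = [1]
`result2 = append_to(3)` → result1 = [1, 3] (same object as result2); result2 = [1, 3] (same object as result1)
`result3 = append_to(7)` → result1 = [1, 3, 7] (same object as result2, result3); result2 = [1, 3, 7] (same object as result1, result3); result3 = [1, 3, 7] (same object as result1, result2)
`print(result1)` → prints [1, 3, 7]
`print(result2)` → prints [1, 3, 7]
`print(result3)` → prints [1, 3, 7]
`print(result1 is result2)` → prints True

Answer:
[1, 3, 7]
[1, 3, 7]
[1, 3, 7]
True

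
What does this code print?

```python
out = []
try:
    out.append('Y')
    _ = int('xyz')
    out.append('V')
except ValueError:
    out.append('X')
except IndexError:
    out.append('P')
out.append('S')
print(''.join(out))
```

Execution trace: 'Y' (try body) → 'X' (except ValueError) → 'S' (after the try/except). Output: YXS

Answer: YXS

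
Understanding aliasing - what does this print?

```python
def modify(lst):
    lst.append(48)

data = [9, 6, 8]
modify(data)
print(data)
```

Key concept: function modifies passed list.
Step by step:
`data = [9, 6, 8]` → data = [9, 6, 8]
`modify(data)` → data = [9, 6, 8, 48]
`print(data)` → prints [9, 6, 8, 48]

Answer: [9, 6, 8, 48]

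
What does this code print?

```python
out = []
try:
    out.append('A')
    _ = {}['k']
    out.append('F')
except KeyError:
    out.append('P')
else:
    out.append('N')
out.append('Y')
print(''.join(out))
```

Execution trace: 'A' (try body) → 'P' (except KeyError) → 'Y' (after the try/except). Output: APY

Answer: APY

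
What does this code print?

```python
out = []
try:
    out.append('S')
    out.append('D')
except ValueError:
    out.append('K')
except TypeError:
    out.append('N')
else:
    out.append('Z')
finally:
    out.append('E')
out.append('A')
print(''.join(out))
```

Execution trace: 'S' (try body) → 'D' (try body, no exception) → 'Z' (else) → 'E' (finally) → 'A' (after the try/except). Output: SDZEA

Answer: SDZEA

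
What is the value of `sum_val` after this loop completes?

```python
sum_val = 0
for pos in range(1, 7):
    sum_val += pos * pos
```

Sum of squares 1² to 6² = 91
`sum_val` takes the values: 0 → 1 → 5 → 14 → 30 → 55 → 91

Answer: 91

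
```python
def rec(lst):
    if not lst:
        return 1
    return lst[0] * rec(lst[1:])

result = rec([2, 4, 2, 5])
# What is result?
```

Product over [2, 4, 2, 5] = 2 * 4 * 2 * 5 = 80

Answer: 80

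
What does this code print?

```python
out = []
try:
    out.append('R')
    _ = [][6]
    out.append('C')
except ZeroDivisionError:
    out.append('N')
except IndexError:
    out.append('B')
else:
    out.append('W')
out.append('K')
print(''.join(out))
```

Execution trace: 'R' (try body) → 'B' (except IndexError) → 'K' (after the try/except). Output: RBK

Answer: RBK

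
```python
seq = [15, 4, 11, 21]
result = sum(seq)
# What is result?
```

Trace:
`seq = [15, 4, 11, 21]` → seq = [15, 4, 11, 21]
`result = sum(seq)` → result = 51
So result = 51

Answer: 51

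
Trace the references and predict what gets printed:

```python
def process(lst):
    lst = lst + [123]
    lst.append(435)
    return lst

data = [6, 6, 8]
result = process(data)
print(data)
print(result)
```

Key concept: rebinding parameter vs mutation.
Step by step:
`data = [6, 6, 8]` → data = [6, 6, 8]
`result = process(data)` → result = [6, 6, 8, 123, 435]
`print(data)` → prints [6, 6, 8]
`print(result)` → prints [6, 6, 8, 123, 435]

Answer:
[6, 6, 8]
[6, 6, 8, 123, 435]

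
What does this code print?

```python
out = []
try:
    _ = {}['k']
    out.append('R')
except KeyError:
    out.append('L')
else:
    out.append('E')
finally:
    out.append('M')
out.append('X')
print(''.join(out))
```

Execution trace: 'L' (except KeyError) → 'M' (finally) → 'X' (after the try/except). Output: LMX

Answer: LMX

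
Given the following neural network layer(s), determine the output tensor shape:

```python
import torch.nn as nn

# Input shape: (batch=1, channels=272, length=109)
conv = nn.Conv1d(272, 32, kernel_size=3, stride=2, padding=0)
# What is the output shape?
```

Input: (1, 272, 109) -> Output: (1, 32, 54)

Answer: (1, 32, 54)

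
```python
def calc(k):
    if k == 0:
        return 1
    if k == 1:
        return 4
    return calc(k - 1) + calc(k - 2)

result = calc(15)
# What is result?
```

Build up from base cases: calc(0)=1, calc(1)=4, calc(2)=5, calc(3)=9, calc(4)=14, calc(5)=23, calc(6)=37, ..., calc(15)=2817

Answer: 2817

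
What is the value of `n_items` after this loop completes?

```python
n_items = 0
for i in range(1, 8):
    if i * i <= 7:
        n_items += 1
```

Count numbers where i² ≤ 7
`n_items` takes the values: 0 → 1 → 2

Answer: 2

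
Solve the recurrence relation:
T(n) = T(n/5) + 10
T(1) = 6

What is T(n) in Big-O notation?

Each step divides n by 5 and adds 10. After log_5(n) steps we reach T(1)=6. So T(n) = 10·log_5(n) + 6 = O(log n).

Answer: O(log n)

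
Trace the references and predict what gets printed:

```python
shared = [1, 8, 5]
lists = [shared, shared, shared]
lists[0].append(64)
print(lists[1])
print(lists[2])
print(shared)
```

Key concept: list of same reference.
Step by step:
`shared = [1, 8, 5]` → shared = [1, 8, 5]
`lists = [shared, shared, shared]` → lists = [[1, 8, 5], [1, 8, 5], [1, 8, 5]]
`lists[0].append(64)` → shared = [1, 8, 5, 64]; lists = [[1, 8, 5, 64], [1, 8, 5, 64], [1, 8, 5, 64]]
`print(lists[1])` → prints [1, 8, 5, 64]
`print(lists[2])` → prints [1, 8, 5, 64]
`print(shared)` → prints [1, 8, 5, 64]

Answer:
[1, 8, 5, 64]
[1, 8, 5, 64]
[1, 8, 5, 64]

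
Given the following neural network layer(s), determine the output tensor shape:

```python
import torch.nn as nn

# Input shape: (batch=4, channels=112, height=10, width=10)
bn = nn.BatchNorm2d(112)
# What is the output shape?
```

Input: (4, 112, 10, 10) -> Output: (4, 112, 10, 10)

Answer: (4, 112, 10, 10)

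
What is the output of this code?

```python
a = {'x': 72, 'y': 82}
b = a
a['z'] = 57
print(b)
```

Key concept: dict aliasing.
Step by step:
`a = {'x': 72, 'y': 82}` → a = {'x': 72, 'y': 82}
`b = a` → b = {'x': 72, 'y': 82} (same object as a)
`a['z'] = 57` → a = {'x': 72, 'y': 82, 'z': 57} (same object as b); b = {'x': 72, 'y': 82, 'z': 57} (same object as a)
`print(b)` → prints {'x': 72, 'y': 82, 'z': 57}

Answer: {'x': 72, 'y': 82, 'z': 57}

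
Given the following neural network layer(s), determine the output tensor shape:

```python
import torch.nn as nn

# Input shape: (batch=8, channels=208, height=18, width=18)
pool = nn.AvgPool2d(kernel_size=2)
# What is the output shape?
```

Input: (8, 208, 18, 18) -> Output: (8, 208, 9, 9)

Answer: (8, 208, 9, 9)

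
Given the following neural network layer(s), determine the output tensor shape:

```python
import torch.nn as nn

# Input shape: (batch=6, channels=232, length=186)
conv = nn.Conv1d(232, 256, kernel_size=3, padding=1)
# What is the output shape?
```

Input: (6, 232, 186) -> Output: (6, 256, 186)

Answer: (6, 256, 186)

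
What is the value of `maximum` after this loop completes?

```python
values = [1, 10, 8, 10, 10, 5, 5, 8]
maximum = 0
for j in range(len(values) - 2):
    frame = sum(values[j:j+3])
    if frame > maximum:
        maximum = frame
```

Max sum of 3-element window in [1, 10, 8, 10, 10, 5, 5, 8]
`maximum` takes the values: 0 → 19 → 28

Answer: 28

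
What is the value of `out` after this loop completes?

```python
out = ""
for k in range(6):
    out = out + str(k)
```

Concatenate digits 0 to 5
`out` takes the values: "" → "0" → "01" → "012" → "0123" → "01234" → "012345"

Answer: "012345"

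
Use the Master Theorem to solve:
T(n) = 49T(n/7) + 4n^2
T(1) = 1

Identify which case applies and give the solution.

a=49, b=7, f(n)=4n^2. log_7(49) = 2. Since c=2 = 2, Case 2 applies: T(n) = Θ(n^log_b(a) · log n) = O(n^2 log n).

Answer: O(n^2 log n) - Case 2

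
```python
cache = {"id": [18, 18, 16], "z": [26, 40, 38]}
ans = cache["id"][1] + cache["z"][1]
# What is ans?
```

Trace:
`cache = {"id": [18, 18, 16], "z": [26, 40, 38]}` → cache = {'id': [18, 18, 16], 'z': [26, 40, 38]}
`ans = cache["id"][1] + cache["z"][1]` → ans = 58
So ans = 58

Answer: 58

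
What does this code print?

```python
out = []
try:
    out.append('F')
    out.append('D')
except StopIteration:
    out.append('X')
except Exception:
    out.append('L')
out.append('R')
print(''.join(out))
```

Execution trace: 'F' (try body) → 'D' (try body, no exception) → 'R' (after the try/except). Output: FDR

Answer: FDR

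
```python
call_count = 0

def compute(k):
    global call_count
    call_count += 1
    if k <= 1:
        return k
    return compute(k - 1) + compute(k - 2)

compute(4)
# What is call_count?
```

Calls(k) = 1 + Calls(k-1) + Calls(k-2); Calls(0)=Calls(1)=1. For k=4 this gives 9.

Answer: 9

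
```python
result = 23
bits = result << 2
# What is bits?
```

Trace:
`result = 23` → result = 23
`bits = result << 2` → bits = 92
So bits = 92

Answer: 92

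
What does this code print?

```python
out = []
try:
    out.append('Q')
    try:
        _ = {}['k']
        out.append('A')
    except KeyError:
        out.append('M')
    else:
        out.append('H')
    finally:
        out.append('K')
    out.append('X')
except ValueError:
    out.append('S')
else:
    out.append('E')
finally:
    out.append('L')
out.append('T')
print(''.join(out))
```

Execution trace: 'Q' (try body) → 'M' (inner except KeyError) → 'K' (inner finally) → 'X' (try body, no exception) → 'E' (else) → 'L' (finally) → 'T' (after the try/except). Output: QMKXELT

Answer: QMKXELT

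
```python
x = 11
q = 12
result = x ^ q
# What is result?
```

Trace:
`x = 11` → x = 11
`q = 12` → q = 12
`result = x ^ q` → result = 7
So result = 7

Answer: 7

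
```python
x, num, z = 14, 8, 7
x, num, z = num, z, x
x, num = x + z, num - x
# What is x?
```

Trace:
`x, num, z = 14, 8, 7` → x = 14; num = 8; z = 7
`x, num, z = num, z, x` → x = 8; num = 7; z = 14
`x, num = x + z, num - x` → x = 22; num = -1
So x = 22

Answer: 22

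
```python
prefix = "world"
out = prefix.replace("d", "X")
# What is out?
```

Trace:
`prefix = "world"` → prefix = 'world'
`out = prefix.replace("d", "X")` → out = 'worlX'
So out = 'worlX'

Answer: 'worlX'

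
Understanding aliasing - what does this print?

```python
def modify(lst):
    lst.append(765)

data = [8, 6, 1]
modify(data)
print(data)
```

Key concept: function modifies passed list.
Step by step:
`data = [8, 6, 1]` → data = [8, 6, 1]
`modify(data)` → data = [8, 6, 1, 765]
`print(data)` → prints [8, 6, 1, 765]

Answer: [8, 6, 1, 765]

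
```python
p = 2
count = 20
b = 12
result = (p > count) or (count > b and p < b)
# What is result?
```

Trace:
`p = 2` → p = 2
`count = 20` → count = 20
`b = 12` → b = 12
`result = (p > count) or (count > b and p < b)` → result = True
So result = True

Answer: True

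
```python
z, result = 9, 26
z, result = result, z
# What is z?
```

Trace:
`z, result = 9, 26` → z = 9; result = 26
`z, result = result, z` → z = 26; result = 9
So z = 26

Answer: 26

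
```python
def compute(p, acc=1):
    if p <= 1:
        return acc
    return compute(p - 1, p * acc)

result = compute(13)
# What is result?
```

Accumulator trace (n, acc): (13, 1) -> (12, 13) -> (11, 156) -> (10, 1716) -> (9, 17160) -> (8, 154440) -> (7, 1235520) -> (6, 8648640) -> (5, 51891840) -> (4, 259459200) -> (3, 1037836800) -> (2, 3113510400) -> (1, 6227020800) -> return 6227020800

Answer: 6227020800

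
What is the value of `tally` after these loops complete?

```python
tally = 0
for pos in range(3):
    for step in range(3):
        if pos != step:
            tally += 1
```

3² - 3 (exclude diagonal)
`tally` takes the values: 0 → 1 → 2 → 3 → 4 → 5 → 6

Answer: 6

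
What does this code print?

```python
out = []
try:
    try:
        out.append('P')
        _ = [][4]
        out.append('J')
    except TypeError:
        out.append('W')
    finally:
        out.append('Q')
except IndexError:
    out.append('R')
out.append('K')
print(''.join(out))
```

Execution trace: 'P' (inner try body) → 'Q' (inner finally) → 'R' (outer except IndexError) → 'K' (after the try/except). Output: PQRK

Answer: PQRK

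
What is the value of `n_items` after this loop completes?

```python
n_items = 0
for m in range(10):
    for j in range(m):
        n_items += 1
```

Triangle number: 0+1+2+...+9
`n_items` takes the values: 0 → 1 → 2 → 3 → 4 → 5 → 6 → 7 → 8 → 9 → 10 → 11 → 12 → 13 → 14 → 15 → 16 → 17 → 18 → 19 → 20 → 21 → 22 → 23 → 24 → 25 → 26 → 27 → 28 → 29 → … → 41 → 42 → 43 → 44 → 45

Answer: 45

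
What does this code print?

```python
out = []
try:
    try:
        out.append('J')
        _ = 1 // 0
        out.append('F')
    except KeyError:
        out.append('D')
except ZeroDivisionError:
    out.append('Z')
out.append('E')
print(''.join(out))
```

Execution trace: 'J' (try body) → 'Z' (outer except ZeroDivisionError) → 'E' (after the try/except). Output: JZE

Answer: JZE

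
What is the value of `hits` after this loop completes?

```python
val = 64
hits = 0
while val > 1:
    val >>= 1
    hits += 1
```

Count right shifts until 1
`hits` takes the values: 0 → 1 → 2 → 3 → 4 → 5 → 6

Answer: 6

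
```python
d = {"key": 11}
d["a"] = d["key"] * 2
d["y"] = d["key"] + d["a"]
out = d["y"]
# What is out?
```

Trace:
`d = {"key": 11}` → d = {'key': 11}
`d["a"] = d["key"] * 2` → d = {'key': 11, 'a': 22}
`d["y"] = d["key"] + d["a"]` → d = {'key': 11, 'a': 22, 'y': 33}
`out = d["y"]` → out = 33
So out = 33

Answer: 33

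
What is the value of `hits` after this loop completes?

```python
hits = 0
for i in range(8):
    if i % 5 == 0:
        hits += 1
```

Count numbers divisible by 5 in range(8)
`hits` takes the values: 0 → 1 → 2

Answer: 2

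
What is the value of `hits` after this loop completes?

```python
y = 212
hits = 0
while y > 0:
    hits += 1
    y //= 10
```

Count digits by repeated division by 10
`hits` takes the values: 0 → 1 → 2 → 3

Answer: 3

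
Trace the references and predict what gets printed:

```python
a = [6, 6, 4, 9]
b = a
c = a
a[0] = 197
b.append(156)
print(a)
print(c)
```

Key concept: multiple aliases.
Step by step:
`a = [6, 6, 4, 9]` → a = [6, 6, 4, 9]
`b = a` → b = [6, 6, 4, 9] (same object as a)
`c = a` → c = [6, 6, 4, 9] (same object as a, b)
`a[0] = 197` → a = [197, 6, 4, 9] (same object as b, c); b = [197, 6, 4, 9] (same object as a, c); c = [197, 6, 4, 9] (same object as a, b)
`b.append(156)` → a = [197, 6, 4, 9, 156] (same object as b, c); b = [197, 6, 4, 9, 156] (same object as a, c); c = [197, 6, 4, 9, 156] (same object as a, b)
`print(a)` → prints [197, 6, 4, 9, 156]
`print(c)` → prints [197, 6, 4, 9, 156]

Answer:
[197, 6, 4, 9, 156]
[197, 6, 4, 9, 156]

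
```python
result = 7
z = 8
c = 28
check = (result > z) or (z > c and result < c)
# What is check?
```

Trace:
`result = 7` → result = 7
`z = 8` → z = 8
`c = 28` → c = 28
`check = (result > z) or (z > c and result < c)` → check = False
So check = False

Answer: False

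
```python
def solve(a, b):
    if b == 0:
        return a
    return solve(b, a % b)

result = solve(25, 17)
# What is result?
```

solve(25, 17) -> solve(17, 8) -> solve(8, 1) -> solve(1, 0) -> 1

Answer: 1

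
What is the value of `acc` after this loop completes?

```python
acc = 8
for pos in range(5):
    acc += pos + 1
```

Start at 8, add 1 to 5 = 23
`acc` takes the values: 8 → 9 → 11 → 14 → 18 → 23

Answer: 23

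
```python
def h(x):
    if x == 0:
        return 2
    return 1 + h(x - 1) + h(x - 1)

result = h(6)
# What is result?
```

h(x) = 1 + 2·h(x-1), h(0)=2. Closed form: (2+1)·2^6 - 1 = 191.

Answer: 191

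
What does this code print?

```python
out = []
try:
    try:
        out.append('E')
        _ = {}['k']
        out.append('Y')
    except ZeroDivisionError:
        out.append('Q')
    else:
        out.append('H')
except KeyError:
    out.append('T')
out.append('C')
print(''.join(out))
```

Execution trace: 'E' (try body) → 'T' (outer except KeyError) → 'C' (after the try/except). Output: ETC

Answer: ETC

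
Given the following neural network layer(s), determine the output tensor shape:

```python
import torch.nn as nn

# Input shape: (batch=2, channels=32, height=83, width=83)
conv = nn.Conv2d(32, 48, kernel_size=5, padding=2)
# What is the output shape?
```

Input: (2, 32, 83, 83) -> Output: (2, 48, 83, 83)

Answer: (2, 48, 83, 83)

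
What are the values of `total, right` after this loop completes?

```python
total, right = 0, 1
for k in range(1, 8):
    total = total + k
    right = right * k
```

Sum and factorial of 1 to 7
`total, right` takes the values: (0, 1) → (1, 1) → (3, 1) → (3, 2) → (6, 2) → (6, 6) → (10, 6) → (10, 24) → (15, 24) → (15, 120) → (21, 120) → (21, 720) → (28, 720) → (28, 5040)

Answer: 28, 5040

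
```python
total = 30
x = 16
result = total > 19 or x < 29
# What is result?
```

Trace:
`total = 30` → total = 30
`x = 16` → x = 16
`result = total > 19 or x < 29` → result = True
So result = True

Answer: True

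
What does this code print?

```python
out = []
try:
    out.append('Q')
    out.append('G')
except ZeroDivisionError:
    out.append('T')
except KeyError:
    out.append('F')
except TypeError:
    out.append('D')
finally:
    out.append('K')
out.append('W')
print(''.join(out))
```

Execution trace: 'Q' (try body) → 'G' (try body, no exception) → 'K' (finally) → 'W' (after the try/except). Output: QGKW

Answer: QGKW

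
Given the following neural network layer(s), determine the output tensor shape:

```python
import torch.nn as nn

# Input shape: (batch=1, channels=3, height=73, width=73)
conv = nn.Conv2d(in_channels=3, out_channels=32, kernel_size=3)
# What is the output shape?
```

Input: (1, 3, 73, 73) -> Output: (1, 32, 71, 71)

Answer: (1, 32, 71, 71)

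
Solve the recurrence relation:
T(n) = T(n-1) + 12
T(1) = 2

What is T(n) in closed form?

Unrolling: T(n) = T(1) + 12·(n-1) = 2 + 12(n-1) = 12n - 10.

Answer: T(n) = 12n - 10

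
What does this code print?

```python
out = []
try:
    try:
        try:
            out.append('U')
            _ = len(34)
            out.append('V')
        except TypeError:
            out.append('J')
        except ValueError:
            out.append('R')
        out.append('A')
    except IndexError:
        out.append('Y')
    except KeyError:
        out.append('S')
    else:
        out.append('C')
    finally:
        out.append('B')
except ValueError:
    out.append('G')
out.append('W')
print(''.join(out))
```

Execution trace: 'U' (inner try body) → 'J' (inner except TypeError) → 'A' (try body, no exception) → 'C' (else) → 'B' (finally) → 'W' (after the try/except). Output: UJACBW

Answer: UJACBW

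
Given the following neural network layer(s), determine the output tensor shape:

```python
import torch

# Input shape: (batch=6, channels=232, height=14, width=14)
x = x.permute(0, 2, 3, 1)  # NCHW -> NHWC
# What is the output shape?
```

Input: (6, 232, 14, 14) -> Output: (6, 14, 14, 232)

Answer: (6, 14, 14, 232)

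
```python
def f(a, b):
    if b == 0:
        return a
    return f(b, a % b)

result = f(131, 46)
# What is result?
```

f(131, 46) -> f(46, 39) -> f(39, 7) -> f(7, 4) -> f(4, 3) -> f(3, 1) -> f(1, 0) -> 1

Answer: 1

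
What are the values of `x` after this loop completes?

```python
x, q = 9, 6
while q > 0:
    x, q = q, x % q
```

GCD of 9 and 6
`x` takes the values: 9 → 6 → 3

Answer: 3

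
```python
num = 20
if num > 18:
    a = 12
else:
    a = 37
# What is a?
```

Trace:
`num = 20` → num = 20
`if num > 18: ...` → num > 18 is True → a = 12
So a = 12

Answer: 12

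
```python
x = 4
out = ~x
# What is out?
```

Trace:
`x = 4` → x = 4
`out = ~x` → out = -5
So out = -5

Answer: -5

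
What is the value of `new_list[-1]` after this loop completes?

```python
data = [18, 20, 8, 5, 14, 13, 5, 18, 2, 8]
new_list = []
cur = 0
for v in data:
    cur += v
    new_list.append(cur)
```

Cumulative sum ends at 111
`new_list` takes the values: [] → [18] → [18, 38] → [18, 38, 46] → [18, 38, 46, 51] → [18, 38, 46, 51, 65] → [18, 38, 46, 51, 65, 78] → [18, 38, 46, 51, 65, 78, 83] → [18, 38, 46, 51, 65, 78, 83, 101] → [18, 38, 46, 51, 65, 78, 83, 101, 103] → [18, 38, 46, 51, 65, 78, 83, 101, 103, 111]
So `new_list[-1]` = 111

Answer: 111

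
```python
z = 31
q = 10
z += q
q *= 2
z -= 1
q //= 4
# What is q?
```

Trace:
`z = 31` → z = 31
`q = 10` → q = 10
`z += q` → z = 41
`q *= 2` → q = 20
`z -= 1` → z = 40
`q //= 4` → q = 5
So q = 5

Answer: 5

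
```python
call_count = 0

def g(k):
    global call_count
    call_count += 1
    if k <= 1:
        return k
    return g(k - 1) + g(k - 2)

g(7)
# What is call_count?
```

Calls(k) = 1 + Calls(k-1) + Calls(k-2); Calls(0)=Calls(1)=1. For k=7 this gives 41.

Answer: 41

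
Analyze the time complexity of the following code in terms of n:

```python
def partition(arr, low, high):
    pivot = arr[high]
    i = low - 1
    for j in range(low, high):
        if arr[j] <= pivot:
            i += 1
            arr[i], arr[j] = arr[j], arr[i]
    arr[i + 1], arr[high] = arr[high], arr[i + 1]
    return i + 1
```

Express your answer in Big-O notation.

This is Lomuto partition (single pass over [low, high), where n = high - low). Time complexity: O(n).

Answer: O(n)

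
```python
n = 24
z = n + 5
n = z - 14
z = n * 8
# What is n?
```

Trace:
`n = 24` → n = 24
`z = n + 5` → z = 29
`n = z - 14` → n = 15
`z = n * 8` → z = 120
So n = 15

Answer: 15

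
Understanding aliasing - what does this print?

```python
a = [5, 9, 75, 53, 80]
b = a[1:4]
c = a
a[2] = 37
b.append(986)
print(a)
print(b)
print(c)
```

Key concept: slice vs alias.
Step by step:
`a = [5, 9, 75, 53, 80]` → a = [5, 9, 75, 53, 80]
`b = a[1:4]` → b = [9, 75, 53]
`c = a` → c = [5, 9, 75, 53, 80] (same object as a)
`a[2] = 37` → a = [5, 9, 37, 53, 80] (same object as c); c = [5, 9, 37, 53, 80] (same object as a)
`b.append(986)` → b = [9, 75, 53, 986]
`print(a)` → prints [5, 9, 37, 53, 80]
`print(b)` → prints [9, 75, 53, 986]
`print(c)` → prints [5, 9, 37, 53, 80]

Answer:
[5, 9, 37, 53, 80]
[9, 75, 53, 986]
[5, 9, 37, 53, 80]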